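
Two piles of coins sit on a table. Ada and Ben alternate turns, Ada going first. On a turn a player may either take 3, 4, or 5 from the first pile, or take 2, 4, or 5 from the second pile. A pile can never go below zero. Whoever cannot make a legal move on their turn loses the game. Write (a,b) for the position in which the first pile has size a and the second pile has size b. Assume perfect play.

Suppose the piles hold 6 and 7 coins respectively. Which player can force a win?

Ada wins.

Work bottom-up. With no move the player to move loses. Otherwise the position is W if at least one move leads to an L position for the opponent, and L if every move leads to a W.
No move ever increases a pile, so every position that can arise here has a ≤ 6 and b ≤ 7; it is enough to label the cells with 0 ≤ a ≤ 6 and 0 ≤ b ≤ 7.
Every move lowers a or b (never raises either), so fill the grid row by row in increasing a, and left to right within a row: each cell's successors are then already labelled.
      b=0  b=1  b=2  b=3  b=4  b=5  b=6  b=7
a=0:    L    L    W    W    W    W    W    L
a=1:    L    L    W    W    W    W    W    L
a=2:    L    L    W    W    W    W    W    L
a=3:    W    W    L    L    W    W    W    W
a=4:    W    W    L    L    W    W    W    W
a=5:    W    W    L    L    W    W    W    W
a=6:    W    W    W    W    L    L    W    W
Cells with no legal move (terminal, hence L): (0,0), (0,1), (1,0), (1,1), (2,0), (2,1).
The remaining L cells, each justified by listing all of its moves:
(0,7): only reaches (0,5)(W), (0,3)(W), (0,2)(W), all W → L
(1,7): only reaches (1,5)(W), (1,3)(W), (1,2)(W), all W → L
(2,7): only reaches (2,5)(W), (2,3)(W), (2,2)(W), all W → L
(3,2): only reaches (0,2)(W), (3,0)(W), all W → L
(3,3): only reaches (0,3)(W), (3,1)(W), all W → L
(4,2): only reaches (1,2)(W), (0,2)(W), (4,0)(W), all W → L
(4,3): only reaches (1,3)(W), (0,3)(W), (4,1)(W), all W → L
(5,2): only reaches (2,2)(W), (1,2)(W), (0,2)(W), (5,0)(W), all W → L
(5,3): only reaches (2,3)(W), (1,3)(W), (0,3)(W), (5,1)(W), all W → L
(6,4): only reaches (3,4)(W), (2,4)(W), (1,4)(W), (6,2)(W), (6,0)(W), all W → L
(6,5): only reaches (3,5)(W), (2,5)(W), (1,5)(W), (6,3)(W), (6,1)(W), (6,0)(W), all W → L
Every other cell has at least one move into one of the L cells above, so it is W.
The starting position (6,7) is W: Ada should move to (2,7), handing over an L position.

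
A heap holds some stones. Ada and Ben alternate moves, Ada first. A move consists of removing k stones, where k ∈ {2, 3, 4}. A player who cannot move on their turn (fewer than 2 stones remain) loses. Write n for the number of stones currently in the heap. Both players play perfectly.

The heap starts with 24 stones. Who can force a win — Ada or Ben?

Work bottom-up. With no move the player to move loses. Otherwise the position is W if at least one move leads to an L position for the opponent, and L if every move leads to a W.
n=0: no move → L
n=1: no move → L
n=2: →0(L), so W
n=3: →1(L), so W
n=4: →1(L), so W
n=5: →1(L), so W
n=6: →4(W), 3(W), 2(W) — all W, so L
n=7: →5(W), 4(W), 3(W) — all W, so L
n=8: →6(L), so W
n=9: →7(L), so W
n=10: →7(L), so W
n=11: →7(L), so W
n=12: →10(W), 9(W), 8(W) — all W, so L
n=13: →11(W), 10(W), 9(W) — all W, so L
n=14: →12(L), so W
n=15: →13(L), so W
n=16: →13(L), so W
n=17: →13(L), so W
n=18: →16(W), 15(W), 14(W) — all W, so L
n=19: →17(W), 16(W), 15(W) — all W, so L
n=20: →18(L), so W
n=21: →19(L), so W
n=22: →19(L), so W
n=23: →19(L), so W
n=24: →22(W), 21(W), 20(W) — all W, so L
Every move from 24 reaches a W position, so the mover loses.

Ben wins.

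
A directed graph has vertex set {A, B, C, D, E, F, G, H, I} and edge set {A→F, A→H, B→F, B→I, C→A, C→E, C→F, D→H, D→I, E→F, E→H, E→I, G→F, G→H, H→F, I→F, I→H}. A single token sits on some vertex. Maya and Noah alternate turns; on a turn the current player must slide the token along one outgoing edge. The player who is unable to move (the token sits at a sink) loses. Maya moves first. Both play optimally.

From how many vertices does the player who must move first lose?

Build the W/L table. Terminal = L. A non-terminal position is W if it has a move to some L; otherwise it is L.
Every edge goes from a vertex to one that appears earlier in the order F, H, I, E, A, D, C, G, B, so processing vertices in that order labels each vertex after all of its successors.
F: no outgoing edge → L
H: W (go to F, an L position)
I: W (go to F, an L position)
E: W (go to F, an L position)
A: W (go to F, an L position)
D: L (options I(W), H(W) are all W)
C: W (go to F, an L position)
G: W (go to F, an L position)
B: W (go to F, an L position)
The L vertices are D, F; that is 2 in all.

2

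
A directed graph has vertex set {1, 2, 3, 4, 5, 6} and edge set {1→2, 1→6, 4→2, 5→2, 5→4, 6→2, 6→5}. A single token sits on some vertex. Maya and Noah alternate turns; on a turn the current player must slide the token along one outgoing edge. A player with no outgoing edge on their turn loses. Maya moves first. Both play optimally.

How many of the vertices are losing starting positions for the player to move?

2

Build the W/L table. Terminal = L. A non-terminal position is W if it has a move to some L; otherwise it is L.
Every edge goes from a vertex to one that appears earlier in the order 2, 3, 4, 5, 6, 1, so processing vertices in that order labels each vertex after all of its successors.
2: no outgoing edge → L
3: no outgoing edge → L
4: reaches L-position 2 → W
5: reaches L-position 2 → W
6: reaches L-position 2 → W
1: reaches L-position 2 → W
The L vertices are 2, 3; that is 2 in all.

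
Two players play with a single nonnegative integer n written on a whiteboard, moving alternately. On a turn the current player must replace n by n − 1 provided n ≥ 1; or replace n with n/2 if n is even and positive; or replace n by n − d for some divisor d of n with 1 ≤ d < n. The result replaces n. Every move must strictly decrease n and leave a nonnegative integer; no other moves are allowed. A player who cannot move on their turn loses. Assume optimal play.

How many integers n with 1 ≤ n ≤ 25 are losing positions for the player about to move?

Classify positions by backward induction: terminal positions (no move available) are L. From any other position, the mover wins iff some move reaches an L.
n=0: no move → L
n=1: reaches L-position 0 → W
n=2: only reaches 1(W), which is W → L
n=3: reaches L-position 2 → W
n=4: reaches L-position 2 → W
n=5: only reaches 4(W), which is W → L
n=6: reaches L-position 5 → W
n=7: only reaches 6(W), which is W → L
n=8: reaches L-position 7 → W
n=9: only reaches 6(W), 8(W), all W → L
n=10: reaches L-position 5 → W
n=11: only reaches 10(W), which is W → L
n=12: reaches L-position 9 → W
n=13: only reaches 12(W), which is W → L
n=14: reaches L-position 7 → W
n=15: only reaches 10(W), 12(W), 14(W), all W → L
n=16: reaches L-position 15 → W
n=17: only reaches 16(W), which is W → L
n=18: reaches L-position 9 → W
n=19: only reaches 18(W), which is W → L
n=20: reaches L-position 15 → W
n=21: only reaches 14(W), 18(W), 20(W), all W → L
n=22: reaches L-position 11 → W
n=23: only reaches 22(W), which is W → L
n=24: reaches L-position 21 → W
n=25: only reaches 20(W), 24(W), all W → L
L entries with 1 ≤ n ≤ 25 (n=0 is outside the asked range and is not counted): n = 2, 5, 7, 9, 11, 13, 15, 17, 19, 21, 23, 25; that makes 12.

12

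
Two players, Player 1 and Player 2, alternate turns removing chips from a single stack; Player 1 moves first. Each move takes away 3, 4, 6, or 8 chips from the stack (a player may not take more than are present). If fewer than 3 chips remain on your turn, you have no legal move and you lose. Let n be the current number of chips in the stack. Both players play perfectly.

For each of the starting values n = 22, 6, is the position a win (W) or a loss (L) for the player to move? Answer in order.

Compute win/loss labels from the base case upward. A position with no move is L. Any other position is W if it can reach an L in one move, else L.
n=0: no move → L
n=1: no move → L
n=2: no move → L
n=3: reaches L-position 0 → W
n=4: reaches L-position 1 → W
n=5: reaches L-position 2 → W
n=6: reaches L-position 2 → W
n=7: reaches L-position 1 → W
n=8: reaches L-position 2 → W
n=9: reaches L-position 1 → W
n=10: reaches L-position 2 → W
n=11: only reaches 8(W), 7(W), 5(W), 3(W), all W → L
n=12: only reaches 9(W), 8(W), 6(W), 4(W), all W → L
n=13: only reaches 10(W), 9(W), 7(W), 5(W), all W → L
n=14: reaches L-position 11 → W
n=15: reaches L-position 12 → W
n=16: reaches L-position 13 → W
n=17: reaches L-position 13 → W
n=18: reaches L-position 12 → W
n=19: reaches L-position 13 → W
n=20: reaches L-position 12 → W
n=21: reaches L-position 13 → W
n=22: only reaches 19(W), 18(W), 16(W), 14(W), all W → L

22: L, 6: W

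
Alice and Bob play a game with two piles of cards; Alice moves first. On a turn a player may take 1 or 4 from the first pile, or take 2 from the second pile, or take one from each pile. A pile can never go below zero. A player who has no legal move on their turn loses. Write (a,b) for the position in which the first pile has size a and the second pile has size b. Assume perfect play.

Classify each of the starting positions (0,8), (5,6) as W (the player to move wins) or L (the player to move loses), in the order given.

(0,8): L, (5,6): W

Compute win/loss labels from the base case upward. A position with no move is L. Any other position is W if it can reach an L in one move, else L.
No move ever increases a pile, so every position that can arise here has a ≤ 5 and b ≤ 8; it is enough to label the cells with 0 ≤ a ≤ 5 and 0 ≤ b ≤ 8.
Every move lowers a or b (never raises either), so fill the grid row by row in increasing a, and left to right within a row: each cell's successors are then already labelled.
      b=0  b=1  b=2  b=3  b=4  b=5  b=6  b=7  b=8
a=0:    L    L    W    W    L    L    W    W    L
a=1:    W    W    W    L    W    W    W    L    W
a=2:    L    L    W    W    W    L    L    W    W
a=3:    W    W    W    L    L    W    W    W    L
a=4:    W    W    L    W    W    W    L    L    W
a=5:    L    L    W    W    L    L    W    W    W
Cells with no legal move (terminal, hence L): (0,0), (0,1).
The remaining L cells, each justified by listing all of its moves:
(0,4): only reaches (0,2)(W), which is W → L
(0,5): only reaches (0,3)(W), which is W → L
(0,8): only reaches (0,6)(W), which is W → L
(1,3): only reaches (0,3)(W), (1,1)(W), (0,2)(W), all W → L
(1,7): only reaches (0,7)(W), (1,5)(W), (0,6)(W), all W → L
(2,0): only reaches (1,0)(W), which is W → L
(2,1): only reaches (1,1)(W), (1,0)(W), all W → L
(2,5): only reaches (1,5)(W), (2,3)(W), (1,4)(W), all W → L
(2,6): only reaches (1,6)(W), (2,4)(W), (1,5)(W), all W → L
(3,3): only reaches (2,3)(W), (3,1)(W), (2,2)(W), all W → L
(3,4): only reaches (2,4)(W), (3,2)(W), (2,3)(W), all W → L
(3,8): only reaches (2,8)(W), (3,6)(W), (2,7)(W), all W → L
(4,2): only reaches (3,2)(W), (0,2)(W), (4,0)(W), (3,1)(W), all W → L
(4,6): only reaches (3,6)(W), (0,6)(W), (4,4)(W), (3,5)(W), all W → L
(4,7): only reaches (3,7)(W), (0,7)(W), (4,5)(W), (3,6)(W), all W → L
(5,0): only reaches (4,0)(W), (1,0)(W), all W → L
(5,1): only reaches (4,1)(W), (1,1)(W), (4,0)(W), all W → L
(5,4): only reaches (4,4)(W), (1,4)(W), (5,2)(W), (4,3)(W), all W → L
(5,5): only reaches (4,5)(W), (1,5)(W), (5,3)(W), (4,4)(W), all W → L
Every other cell has at least one move into one of the L cells above, so it is W.
(0,8): one of the L cells justified above, so L
(5,6): the move to (4,6) reaches an L cell, so W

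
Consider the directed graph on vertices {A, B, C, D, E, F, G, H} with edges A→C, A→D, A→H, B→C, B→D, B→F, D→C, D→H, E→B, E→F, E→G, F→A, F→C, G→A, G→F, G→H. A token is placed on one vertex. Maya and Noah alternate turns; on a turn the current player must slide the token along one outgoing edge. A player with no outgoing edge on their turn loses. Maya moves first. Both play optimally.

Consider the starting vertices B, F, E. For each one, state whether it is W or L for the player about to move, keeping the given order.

B: W, F: W, E: L

Classify positions by backward induction: terminal positions (no move available) are L. From any other position, the mover wins iff some move reaches an L.
Every edge goes from a vertex to one that appears earlier in the order C, H, D, A, F, B, G, E, so processing vertices in that order labels each vertex after all of its successors.
C: no outgoing edge → L
H: no outgoing edge → L
D: →H(L), so W
A: →H(L), so W
F: →C(L), so W
B: →C(L), so W
G: →H(L), so W
E: →G(W), B(W), F(W) — all W, so L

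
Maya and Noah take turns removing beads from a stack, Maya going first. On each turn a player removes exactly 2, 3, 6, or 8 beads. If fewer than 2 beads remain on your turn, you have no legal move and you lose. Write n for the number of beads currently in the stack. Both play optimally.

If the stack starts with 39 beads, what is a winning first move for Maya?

Use the standard recursion: the mover loses at a terminal position; elsewhere, the mover wins exactly when some move hands the opponent an L position.
n=0: no move → L
n=1: no move → L
n=2: reaches L-position 0 → W
n=3: reaches L-position 1 → W
n=4: reaches L-position 1 → W
n=5: only reaches 3(W), 2(W), all W → L
n=6: reaches L-position 0 → W
n=7: reaches L-position 5 → W
n=8: reaches L-position 5 → W
n=9: reaches L-position 1 → W
n=10: only reaches 8(W), 7(W), 4(W), 2(W), all W → L
n=11: reaches L-position 5 → W
n=12: reaches L-position 10 → W
n=13: reaches L-position 10 → W
n=14: only reaches 12(W), 11(W), 8(W), 6(W), all W → L
n=15: only reaches 13(W), 12(W), 9(W), 7(W), all W → L
n=16: reaches L-position 14 → W
n=17: reaches L-position 15 → W
n=18: reaches L-position 15 → W
n=19: only reaches 17(W), 16(W), 13(W), 11(W), all W → L
n=20: reaches L-position 14 → W
n=21: reaches L-position 19 → W
n=22: reaches L-position 19 → W
n=23: reaches L-position 15 → W
n=24: only reaches 22(W), 21(W), 18(W), 16(W), all W → L
n=25: reaches L-position 19 → W
n=26: reaches L-position 24 → W
n=27: reaches L-position 24 → W
n=28: only reaches 26(W), 25(W), 22(W), 20(W), all W → L
n=29: only reaches 27(W), 26(W), 23(W), 21(W), all W → L
n=30: reaches L-position 28 → W
n=31: reaches L-position 29 → W
n=32: reaches L-position 29 → W
n=33: only reaches 31(W), 30(W), 27(W), 25(W), all W → L
n=34: reaches L-position 28 → W
n=35: reaches L-position 33 → W
n=36: reaches L-position 33 → W
n=37: reaches L-position 29 → W
n=38: only reaches 36(W), 35(W), 32(W), 30(W), all W → L
n=39: reaches L-position 33 → W
From 39, the L positions reachable in one move are: 33.

Remove 6, leaving 33.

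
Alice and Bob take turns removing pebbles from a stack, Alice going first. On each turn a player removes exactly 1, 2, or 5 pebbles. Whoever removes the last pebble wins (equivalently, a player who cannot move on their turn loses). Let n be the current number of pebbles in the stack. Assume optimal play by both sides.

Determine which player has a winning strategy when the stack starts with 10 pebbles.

Work bottom-up. With no move the player to move loses. Otherwise the position is W if at least one move leads to an L position for the opponent, and L if every move leads to a W.
n=0: no move → L
n=1: W (go to 0, an L position)
n=2: W (go to 0, an L position)
n=3: L (options 2(W), 1(W) are all W)
n=4: W (go to 3, an L position)
n=5: W (go to 3, an L position)
n=6: L (options 5(W), 4(W), 1(W) are all W)
n=7: W (go to 6, an L position)
n=8: W (go to 6, an L position)
n=9: L (options 8(W), 7(W), 4(W) are all W)
n=10: W (go to 9, an L position)
The starting position 10 is W: Alice should remove 1, leaving 9, handing over an L position.

Alice wins.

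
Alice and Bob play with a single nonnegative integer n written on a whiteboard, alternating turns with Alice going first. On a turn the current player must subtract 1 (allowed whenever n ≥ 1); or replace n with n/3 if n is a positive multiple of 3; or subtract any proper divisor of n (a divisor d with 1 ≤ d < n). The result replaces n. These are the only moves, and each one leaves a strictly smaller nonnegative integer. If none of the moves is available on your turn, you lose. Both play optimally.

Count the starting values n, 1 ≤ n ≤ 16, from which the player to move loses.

7

Work bottom-up. With no move the player to move loses. Otherwise the position is W if at least one move leads to an L position for the opponent, and L if every move leads to a W.
n=0: no move → L
n=1: W (go to 0, an L position)
n=2: L (sole option 1(W) is W)
n=3: W (go to 2, an L position)
n=4: W (go to 2, an L position)
n=5: L (sole option 4(W) is W)
n=6: W (go to 2, an L position)
n=7: L (sole option 6(W) is W)
n=8: W (go to 7, an L position)
n=9: L (options 3(W), 6(W), 8(W) are all W)
n=10: W (go to 5, an L position)
n=11: L (sole option 10(W) is W)
n=12: W (go to 9, an L position)
n=13: L (sole option 12(W) is W)
n=14: W (go to 7, an L position)
n=15: W (go to 5, an L position)
n=16: L (options 8(W), 12(W), 14(W), 15(W) are all W)
L entries with 1 ≤ n ≤ 16 (n=0 is outside the asked range and is not counted): n = 2, 5, 7, 9, 11, 13, 16; that makes 7.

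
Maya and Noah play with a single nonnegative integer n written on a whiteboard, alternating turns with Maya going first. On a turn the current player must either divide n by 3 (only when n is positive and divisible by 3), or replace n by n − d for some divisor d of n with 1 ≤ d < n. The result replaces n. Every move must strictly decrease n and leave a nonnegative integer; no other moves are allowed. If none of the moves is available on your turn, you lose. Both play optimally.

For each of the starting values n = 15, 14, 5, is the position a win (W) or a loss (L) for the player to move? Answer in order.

Classify positions by backward induction: terminal positions (no move available) are L. From any other position, the mover wins iff some move reaches an L.
n=0: no move → L
n=1: no move → L
n=2: can move to 1, which is L ⇒ W
n=3: can move to 1, which is L ⇒ W
n=4: moves to 2(W), 3(W); every one is W ⇒ L
n=5: can move to 4, which is L ⇒ W
n=6: can move to 4, which is L ⇒ W
n=7: the only move is to 6(W), a W ⇒ L
n=8: can move to 4, which is L ⇒ W
n=9: moves to 3(W), 6(W), 8(W); every one is W ⇒ L
n=10: can move to 9, which is L ⇒ W
n=11: the only move is to 10(W), a W ⇒ L
n=12: can move to 4, which is L ⇒ W
n=13: the only move is to 12(W), a W ⇒ L
n=14: can move to 7, which is L ⇒ W
n=15: moves to 5(W), 10(W), 12(W), 14(W); every one is W ⇒ L

15: L, 14: W, 5: W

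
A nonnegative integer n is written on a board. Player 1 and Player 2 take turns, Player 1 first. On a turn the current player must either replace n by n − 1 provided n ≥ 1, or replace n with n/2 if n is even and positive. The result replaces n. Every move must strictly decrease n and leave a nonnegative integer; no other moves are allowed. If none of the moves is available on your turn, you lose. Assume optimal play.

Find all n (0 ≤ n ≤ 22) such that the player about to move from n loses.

0, 2, 5, 7, 9, 11, 13, 15, 17, 19, 21

Classify positions by backward induction: terminal positions (no move available) are L. From any other position, the mover wins iff some move reaches an L.
n=0: no move → L
n=1: →0(L), so W
n=2: →1(W) only, which is W, so L
n=3: →2(L), so W
n=4: →2(L), so W
n=5: →4(W) only, which is W, so L
n=6: →5(L), so W
n=7: →6(W) only, which is W, so L
n=8: →7(L), so W
n=9: →8(W) only, which is W, so L
n=10: →5(L), so W
n=11: →10(W) only, which is W, so L
n=12: →11(L), so W
n=13: →12(W) only, which is W, so L
n=14: →7(L), so W
n=15: →14(W) only, which is W, so L
n=16: →15(L), so W
n=17: →16(W) only, which is W, so L
n=18: →9(L), so W
n=19: →18(W) only, which is W, so L
n=20: →19(L), so W
n=21: →20(W) only, which is W, so L
n=22: →11(L), so W
The losing starting values of n are exactly the entries labelled L in this table (11 of them).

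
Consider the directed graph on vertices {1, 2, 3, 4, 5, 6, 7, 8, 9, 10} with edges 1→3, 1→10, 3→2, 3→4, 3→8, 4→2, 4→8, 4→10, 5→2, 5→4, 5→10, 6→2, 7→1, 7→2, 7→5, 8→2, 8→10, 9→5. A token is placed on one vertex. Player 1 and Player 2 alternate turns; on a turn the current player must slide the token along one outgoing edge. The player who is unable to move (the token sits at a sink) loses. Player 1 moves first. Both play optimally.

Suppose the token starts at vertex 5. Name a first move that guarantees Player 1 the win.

Move to 10.

Build the W/L table. Terminal = L. A non-terminal position is W if it has a move to some L; otherwise it is L.
Every edge goes from a vertex to one that appears earlier in the order 2, 10, 8, 4, 5, 3, 9, 1, 6, 7, so processing vertices in that order labels each vertex after all of its successors.
2: no outgoing edge → L
10: no outgoing edge → L
8: W (go to 10, an L position)
4: W (go to 10, an L position)
5: W (go to 10, an L position)
3: W (go to 2, an L position)
9: L (sole option 5(W) is W)
1: W (go to 10, an L position)
6: W (go to 2, an L position)
7: W (go to 2, an L position)
From 5, the L positions reachable in one move are: 10, 2. Any move reaching one of these is winning.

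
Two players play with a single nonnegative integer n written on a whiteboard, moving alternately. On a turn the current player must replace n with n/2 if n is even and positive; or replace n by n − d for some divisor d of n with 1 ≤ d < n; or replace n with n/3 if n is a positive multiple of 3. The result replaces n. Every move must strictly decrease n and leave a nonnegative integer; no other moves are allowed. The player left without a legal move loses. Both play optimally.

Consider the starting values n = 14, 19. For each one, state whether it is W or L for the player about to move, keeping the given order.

Build the W/L table. Terminal = L. A non-terminal position is W if it has a move to some L; otherwise it is L.
n=0: no move → L
n=1: no move → L
n=2: reaches L-position 1 → W
n=3: reaches L-position 1 → W
n=4: only reaches 2(W), 3(W), all W → L
n=5: reaches L-position 4 → W
n=6: reaches L-position 4 → W
n=7: only reaches 6(W), which is W → L
n=8: reaches L-position 4 → W
n=9: only reaches 3(W), 6(W), 8(W), all W → L
n=10: reaches L-position 9 → W
n=11: only reaches 10(W), which is W → L
n=12: reaches L-position 4 → W
n=13: only reaches 12(W), which is W → L
n=14: reaches L-position 7 → W
n=15: only reaches 5(W), 10(W), 12(W), 14(W), all W → L
n=16: reaches L-position 15 → W
n=17: only reaches 16(W), which is W → L
n=18: reaches L-position 9 → W
n=19: only reaches 18(W), which is W → L

14: W, 19: L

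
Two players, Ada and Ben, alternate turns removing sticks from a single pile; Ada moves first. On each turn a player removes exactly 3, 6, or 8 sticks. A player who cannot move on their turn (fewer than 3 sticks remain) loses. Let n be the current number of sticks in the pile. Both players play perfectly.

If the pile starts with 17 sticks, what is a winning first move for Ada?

Remove 6, leaving 11.

Label each position W (a win for the player to move) or L (a loss). A position with no legal move is L; any other position is W exactly when some move reaches an L, and L when every move reaches a W.
n=0: no move → L
n=1: no move → L
n=2: no move → L
n=3: W (go to 0, an L position)
n=4: W (go to 1, an L position)
n=5: W (go to 2, an L position)
n=6: W (go to 0, an L position)
n=7: W (go to 1, an L position)
n=8: W (go to 2, an L position)
n=9: W (go to 1, an L position)
n=10: W (go to 2, an L position)
n=11: L (options 8(W), 5(W), 3(W) are all W)
n=12: L (options 9(W), 6(W), 4(W) are all W)
n=13: L (options 10(W), 7(W), 5(W) are all W)
n=14: W (go to 11, an L position)
n=15: W (go to 12, an L position)
n=16: W (go to 13, an L position)
n=17: W (go to 11, an L position)
From 17, the L positions reachable in one move are: 11.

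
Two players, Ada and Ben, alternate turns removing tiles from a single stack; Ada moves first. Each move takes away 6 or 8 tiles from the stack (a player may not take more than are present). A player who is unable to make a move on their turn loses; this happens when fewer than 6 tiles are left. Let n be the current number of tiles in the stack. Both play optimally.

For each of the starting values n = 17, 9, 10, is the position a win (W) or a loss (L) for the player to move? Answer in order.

17: L, 9: W, 10: W

Build the W/L table. Terminal = L. A non-terminal position is W if it has a move to some L; otherwise it is L.
n=0: no move → L
n=1: no move → L
n=2: no move → L
n=3: no move → L
n=4: no move → L
n=5: no move → L
n=6: W (go to 0, an L position)
n=7: W (go to 1, an L position)
n=8: W (go to 2, an L position)
n=9: W (go to 3, an L position)
n=10: W (go to 4, an L position)
n=11: W (go to 5, an L position)
n=12: W (go to 4, an L position)
n=13: W (go to 5, an L position)
n=14: L (options 8(W), 6(W) are all W)
n=15: L (options 9(W), 7(W) are all W)
n=16: L (options 10(W), 8(W) are all W)
n=17: L (options 11(W), 9(W) are all W)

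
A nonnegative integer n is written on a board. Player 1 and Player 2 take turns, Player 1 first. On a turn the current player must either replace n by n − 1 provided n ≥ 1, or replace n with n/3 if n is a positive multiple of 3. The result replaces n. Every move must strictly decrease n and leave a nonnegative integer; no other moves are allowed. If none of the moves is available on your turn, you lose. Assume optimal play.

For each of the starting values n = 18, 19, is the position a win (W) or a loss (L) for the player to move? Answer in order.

Classify positions by backward induction: terminal positions (no move available) are L. From any other position, the mover wins iff some move reaches an L.
n=0: no move → L
n=1: can move to 0, which is L ⇒ W
n=2: the only move is to 1(W), a W ⇒ L
n=3: can move to 2, which is L ⇒ W
n=4: the only move is to 3(W), a W ⇒ L
n=5: can move to 4, which is L ⇒ W
n=6: can move to 2, which is L ⇒ W
n=7: the only move is to 6(W), a W ⇒ L
n=8: can move to 7, which is L ⇒ W
n=9: moves to 3(W), 8(W); every one is W ⇒ L
n=10: can move to 9, which is L ⇒ W
n=11: the only move is to 10(W), a W ⇒ L
n=12: can move to 4, which is L ⇒ W
n=13: the only move is to 12(W), a W ⇒ L
n=14: can move to 13, which is L ⇒ W
n=15: moves to 5(W), 14(W); every one is W ⇒ L
n=16: can move to 15, which is L ⇒ W
n=17: the only move is to 16(W), a W ⇒ L
n=18: can move to 17, which is L ⇒ W
n=19: the only move is to 18(W), a W ⇒ L

18: W, 19: L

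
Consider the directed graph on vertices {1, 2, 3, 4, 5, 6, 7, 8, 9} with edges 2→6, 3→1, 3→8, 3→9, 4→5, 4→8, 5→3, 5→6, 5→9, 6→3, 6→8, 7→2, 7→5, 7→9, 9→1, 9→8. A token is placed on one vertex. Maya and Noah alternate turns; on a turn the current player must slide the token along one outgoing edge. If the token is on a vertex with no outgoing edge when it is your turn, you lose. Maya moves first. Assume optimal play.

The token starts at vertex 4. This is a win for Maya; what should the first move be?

Classify positions by backward induction: terminal positions (no move available) are L. From any other position, the mover wins iff some move reaches an L.
Every edge goes from a vertex to one that appears earlier in the order 1, 8, 9, 3, 6, 5, 2, 4, 7, so processing vertices in that order labels each vertex after all of its successors.
1: no outgoing edge → L
8: no outgoing edge → L
9: reaches L-position 8 → W
3: reaches L-position 8 → W
6: reaches L-position 8 → W
5: only reaches 6(W), 3(W), 9(W), all W → L
2: only reaches 6(W), which is W → L
4: reaches L-position 5 → W
7: reaches L-position 2 → W
From 4, the L positions reachable in one move are: 5, 8. Any move reaching one of these is winning.

Move to 5.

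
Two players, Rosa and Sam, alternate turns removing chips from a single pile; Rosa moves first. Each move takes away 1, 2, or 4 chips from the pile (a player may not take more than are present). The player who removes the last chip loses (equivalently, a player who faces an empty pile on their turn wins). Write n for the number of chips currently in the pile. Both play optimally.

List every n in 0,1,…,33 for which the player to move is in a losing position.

Use the standard recursion: the mover wins at a terminal position; elsewhere, the mover wins exactly when some move hands the opponent an L position.
n=0: no move; the opponent has just taken the last chip and therefore loses → W
n=1: →0(W) only, which is W, so L
n=2: →1(L), so W
n=3: →1(L), so W
n=4: →3(W), 2(W), 0(W) — all W, so L
n=5: →4(L), so W
n=6: →4(L), so W
n=7: →6(W), 5(W), 3(W) — all W, so L
n=8: →7(L), so W
n=9: →7(L), so W
n=10: →9(W), 8(W), 6(W) — all W, so L
n=11: →10(L), so W
n=12: →10(L), so W
n=13: →12(W), 11(W), 9(W) — all W, so L
n=14: →13(L), so W
n=15: →13(L), so W
n=16: →15(W), 14(W), 12(W) — all W, so L
n=17: →16(L), so W
n=18: →16(L), so W
n=19: →18(W), 17(W), 15(W) — all W, so L
n=20: →19(L), so W
n=21: →19(L), so W
n=22: →21(W), 20(W), 18(W) — all W, so L
n=23: →22(L), so W
n=24: →22(L), so W
n=25: →24(W), 23(W), 21(W) — all W, so L
n=26: →25(L), so W
n=27: →25(L), so W
n=28: →27(W), 26(W), 24(W) — all W, so L
n=29: →28(L), so W
n=30: →28(L), so W
n=31: →30(W), 29(W), 27(W) — all W, so L
n=32: →31(L), so W
n=33: →31(L), so W
The losing starting values of n are exactly the entries labelled L in this table (11 of them).

1, 4, 7, 10, 13, 16, 19, 22, 25, 28, 31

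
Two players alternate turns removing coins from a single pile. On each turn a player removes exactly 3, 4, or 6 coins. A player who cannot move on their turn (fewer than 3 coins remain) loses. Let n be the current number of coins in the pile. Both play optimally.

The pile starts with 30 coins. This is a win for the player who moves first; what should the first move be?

Build the W/L table. Terminal = L. A non-terminal position is W if it has a move to some L; otherwise it is L.
n=0: no move → L
n=1: no move → L
n=2: no move → L
n=3: can move to 0, which is L ⇒ W
n=4: can move to 1, which is L ⇒ W
n=5: can move to 2, which is L ⇒ W
n=6: can move to 2, which is L ⇒ W
n=7: can move to 1, which is L ⇒ W
n=8: can move to 2, which is L ⇒ W
n=9: moves to 6(W), 5(W), 3(W); every one is W ⇒ L
n=10: moves to 7(W), 6(W), 4(W); every one is W ⇒ L
n=11: moves to 8(W), 7(W), 5(W); every one is W ⇒ L
n=12: can move to 9, which is L ⇒ W
n=13: can move to 10, which is L ⇒ W
n=14: can move to 11, which is L ⇒ W
n=15: can move to 11, which is L ⇒ W
n=16: can move to 10, which is L ⇒ W
n=17: can move to 11, which is L ⇒ W
n=18: moves to 15(W), 14(W), 12(W); every one is W ⇒ L
n=19: moves to 16(W), 15(W), 13(W); every one is W ⇒ L
n=20: moves to 17(W), 16(W), 14(W); every one is W ⇒ L
n=21: can move to 18, which is L ⇒ W
n=22: can move to 19, which is L ⇒ W
n=23: can move to 20, which is L ⇒ W
n=24: can move to 20, which is L ⇒ W
n=25: can move to 19, which is L ⇒ W
n=26: can move to 20, which is L ⇒ W
n=27: moves to 24(W), 23(W), 21(W); every one is W ⇒ L
n=28: moves to 25(W), 24(W), 22(W); every one is W ⇒ L
n=29: moves to 26(W), 25(W), 23(W); every one is W ⇒ L
n=30: can move to 27, which is L ⇒ W
From 30, the L positions reachable in one move are: 27.

Remove 3, leaving 27.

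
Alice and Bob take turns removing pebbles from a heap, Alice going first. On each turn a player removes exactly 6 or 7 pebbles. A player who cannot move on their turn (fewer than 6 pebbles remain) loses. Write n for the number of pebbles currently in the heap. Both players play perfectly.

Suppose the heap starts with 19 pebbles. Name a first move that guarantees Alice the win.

Work bottom-up. With no move the player to move loses. Otherwise the position is W if at least one move leads to an L position for the opponent, and L if every move leads to a W.
n=0: no move → L
n=1: no move → L
n=2: no move → L
n=3: no move → L
n=4: no move → L
n=5: no move → L
n=6: W (go to 0, an L position)
n=7: W (go to 1, an L position)
n=8: W (go to 2, an L position)
n=9: W (go to 3, an L position)
n=10: W (go to 4, an L position)
n=11: W (go to 5, an L position)
n=12: W (go to 5, an L position)
n=13: L (options 7(W), 6(W) are all W)
n=14: L (options 8(W), 7(W) are all W)
n=15: L (options 9(W), 8(W) are all W)
n=16: L (options 10(W), 9(W) are all W)
n=17: L (options 11(W), 10(W) are all W)
n=18: L (options 12(W), 11(W) are all W)
n=19: W (go to 13, an L position)
From 19, the L positions reachable in one move are: 13.

Remove 6, leaving 13.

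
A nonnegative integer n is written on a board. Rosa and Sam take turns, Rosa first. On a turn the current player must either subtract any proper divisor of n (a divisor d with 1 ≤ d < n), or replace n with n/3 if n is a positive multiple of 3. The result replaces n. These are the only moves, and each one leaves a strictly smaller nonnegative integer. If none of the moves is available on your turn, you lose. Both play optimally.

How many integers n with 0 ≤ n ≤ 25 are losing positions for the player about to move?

Work bottom-up. With no move the player to move loses. Otherwise the position is W if at least one move leads to an L position for the opponent, and L if every move leads to a W.
n=0: no move → L
n=1: no move → L
n=2: can move to 1, which is L ⇒ W
n=3: can move to 1, which is L ⇒ W
n=4: moves to 2(W), 3(W); every one is W ⇒ L
n=5: can move to 4, which is L ⇒ W
n=6: can move to 4, which is L ⇒ W
n=7: the only move is to 6(W), a W ⇒ L
n=8: can move to 4, which is L ⇒ W
n=9: moves to 3(W), 6(W), 8(W); every one is W ⇒ L
n=10: can move to 9, which is L ⇒ W
n=11: the only move is to 10(W), a W ⇒ L
n=12: can move to 4, which is L ⇒ W
n=13: the only move is to 12(W), a W ⇒ L
n=14: can move to 7, which is L ⇒ W
n=15: moves to 5(W), 10(W), 12(W), 14(W); every one is W ⇒ L
n=16: can move to 15, which is L ⇒ W
n=17: the only move is to 16(W), a W ⇒ L
n=18: can move to 9, which is L ⇒ W
n=19: the only move is to 18(W), a W ⇒ L
n=20: can move to 15, which is L ⇒ W
n=21: can move to 7, which is L ⇒ W
n=22: can move to 11, which is L ⇒ W
n=23: the only move is to 22(W), a W ⇒ L
n=24: can move to 23, which is L ⇒ W
n=25: moves to 20(W), 24(W); every one is W ⇒ L
L entries with 0 ≤ n ≤ 25: n = 0, 1, 4, 7, 9, 11, 13, 15, 17, 19, 23, 25; that makes 12.

12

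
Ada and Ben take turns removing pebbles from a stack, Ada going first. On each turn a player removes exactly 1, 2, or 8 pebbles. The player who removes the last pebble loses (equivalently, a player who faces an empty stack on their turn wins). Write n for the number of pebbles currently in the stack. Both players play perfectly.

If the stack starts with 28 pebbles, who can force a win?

Ben wins.

Classify positions by backward induction: terminal positions (no move available) are W. From any other position, the mover wins iff some move reaches an L.
n=0: no move; the opponent has just taken the last pebble and therefore loses → W
n=1: the only move is to 0(W), a W ⇒ L
n=2: can move to 1, which is L ⇒ W
n=3: can move to 1, which is L ⇒ W
n=4: moves to 3(W), 2(W); every one is W ⇒ L
n=5: can move to 4, which is L ⇒ W
n=6: can move to 4, which is L ⇒ W
n=7: moves to 6(W), 5(W); every one is W ⇒ L
n=8: can move to 7, which is L ⇒ W
n=9: can move to 7, which is L ⇒ W
n=10: moves to 9(W), 8(W), 2(W); every one is W ⇒ L
n=11: can move to 10, which is L ⇒ W
n=12: can move to 10, which is L ⇒ W
n=13: moves to 12(W), 11(W), 5(W); every one is W ⇒ L
n=14: can move to 13, which is L ⇒ W
n=15: can move to 13, which is L ⇒ W
n=16: moves to 15(W), 14(W), 8(W); every one is W ⇒ L
n=17: can move to 16, which is L ⇒ W
n=18: can move to 16, which is L ⇒ W
n=19: moves to 18(W), 17(W), 11(W); every one is W ⇒ L
n=20: can move to 19, which is L ⇒ W
n=21: can move to 19, which is L ⇒ W
n=22: moves to 21(W), 20(W), 14(W); every one is W ⇒ L
n=23: can move to 22, which is L ⇒ W
n=24: can move to 22, which is L ⇒ W
n=25: moves to 24(W), 23(W), 17(W); every one is W ⇒ L
n=26: can move to 25, which is L ⇒ W
n=27: can move to 25, which is L ⇒ W
n=28: moves to 27(W), 26(W), 20(W); every one is W ⇒ L
Every move from 28 reaches a W position, so the mover loses.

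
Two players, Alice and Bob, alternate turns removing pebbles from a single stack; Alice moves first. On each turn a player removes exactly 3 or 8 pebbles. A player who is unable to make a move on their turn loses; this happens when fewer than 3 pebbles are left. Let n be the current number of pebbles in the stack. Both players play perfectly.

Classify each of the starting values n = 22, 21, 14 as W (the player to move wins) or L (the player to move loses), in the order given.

22: L, 21: W, 14: W

Use the standard recursion: the mover loses at a terminal position; elsewhere, the mover wins exactly when some move hands the opponent an L position.
n=0: no move → L
n=1: no move → L
n=2: no move → L
n=3: can move to 0, which is L ⇒ W
n=4: can move to 1, which is L ⇒ W
n=5: can move to 2, which is L ⇒ W
n=6: the only move is to 3(W), a W ⇒ L
n=7: the only move is to 4(W), a W ⇒ L
n=8: can move to 0, which is L ⇒ W
n=9: can move to 6, which is L ⇒ W
n=10: can move to 7, which is L ⇒ W
n=11: moves to 8(W), 3(W); every one is W ⇒ L
n=12: moves to 9(W), 4(W); every one is W ⇒ L
n=13: moves to 10(W), 5(W); every one is W ⇒ L
n=14: can move to 11, which is L ⇒ W
n=15: can move to 12, which is L ⇒ W
n=16: can move to 13, which is L ⇒ W
n=17: moves to 14(W), 9(W); every one is W ⇒ L
n=18: moves to 15(W), 10(W); every one is W ⇒ L
n=19: can move to 11, which is L ⇒ W
n=20: can move to 17, which is L ⇒ W
n=21: can move to 18, which is L ⇒ W
n=22: moves to 19(W), 14(W); every one is W ⇒ L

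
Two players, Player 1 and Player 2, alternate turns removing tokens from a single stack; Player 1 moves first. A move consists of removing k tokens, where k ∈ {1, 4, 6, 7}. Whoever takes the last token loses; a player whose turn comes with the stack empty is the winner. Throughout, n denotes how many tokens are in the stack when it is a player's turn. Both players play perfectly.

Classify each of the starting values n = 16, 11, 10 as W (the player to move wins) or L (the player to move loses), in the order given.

16: L, 11: L, 10: W

Label each position W (a win for the player to move) or L (a loss). A position with no legal move is W; any other position is W exactly when some move reaches an L, and L when every move reaches a W.
n=0: no move; the opponent has just taken the last token and therefore loses → W
n=1: →0(W) only, which is W, so L
n=2: →1(L), so W
n=3: →2(W) only, which is W, so L
n=4: →3(L), so W
n=5: →1(L), so W
n=6: →5(W), 2(W), 0(W) — all W, so L
n=7: →6(L), so W
n=8: →1(L), so W
n=9: →3(L), so W
n=10: →6(L), so W
n=11: →10(W), 7(W), 5(W), 4(W) — all W, so L
n=12: →11(L), so W
n=13: →6(L), so W
n=14: →13(W), 10(W), 8(W), 7(W) — all W, so L
n=15: →14(L), so W
n=16: →15(W), 12(W), 10(W), 9(W) — all W, so L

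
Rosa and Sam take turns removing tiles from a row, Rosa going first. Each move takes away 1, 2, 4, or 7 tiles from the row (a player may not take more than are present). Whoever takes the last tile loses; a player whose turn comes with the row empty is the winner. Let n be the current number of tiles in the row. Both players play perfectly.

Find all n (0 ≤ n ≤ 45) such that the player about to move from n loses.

Label each position W (a win for the player to move) or L (a loss). A position with no legal move is W; any other position is W exactly when some move reaches an L, and L when every move reaches a W.
n=0: no move; the opponent has just taken the last tile and therefore loses → W
n=1: →0(W) only, which is W, so L
n=2: →1(L), so W
n=3: →1(L), so W
n=4: →3(W), 2(W), 0(W) — all W, so L
n=5: →4(L), so W
n=6: →4(L), so W
n=7: →6(W), 5(W), 3(W), 0(W) — all W, so L
n=8: →7(L), so W
n=9: →7(L), so W
n=10: →9(W), 8(W), 6(W), 3(W) — all W, so L
n=11: →10(L), so W
n=12: →10(L), so W
n=13: →12(W), 11(W), 9(W), 6(W) — all W, so L
n=14: →13(L), so W
n=15: →13(L), so W
n=16: →15(W), 14(W), 12(W), 9(W) — all W, so L
n=17: →16(L), so W
n=18: →16(L), so W
n=19: →18(W), 17(W), 15(W), 12(W) — all W, so L
n=20: →19(L), so W
n=21: →19(L), so W
n=22: →21(W), 20(W), 18(W), 15(W) — all W, so L
n=23: →22(L), so W
n=24: →22(L), so W
n=25: →24(W), 23(W), 21(W), 18(W) — all W, so L
n=26: →25(L), so W
n=27: →25(L), so W
n=28: →27(W), 26(W), 24(W), 21(W) — all W, so L
n=29: →28(L), so W
n=30: →28(L), so W
n=31: →30(W), 29(W), 27(W), 24(W) — all W, so L
n=32: →31(L), so W
n=33: →31(L), so W
n=34: →33(W), 32(W), 30(W), 27(W) — all W, so L
n=35: →34(L), so W
n=36: →34(L), so W
n=37: →36(W), 35(W), 33(W), 30(W) — all W, so L
n=38: →37(L), so W
n=39: →37(L), so W
n=40: →39(W), 38(W), 36(W), 33(W) — all W, so L
n=41: →40(L), so W
n=42: →40(L), so W
n=43: →42(W), 41(W), 39(W), 36(W) — all W, so L
n=44: →43(L), so W
n=45: →43(L), so W
The losing starting values of n are exactly the entries labelled L in this table (15 of them).

1, 4, 7, 10, 13, 16, 19, 22, 25, 28, 31, 34, 37, 40, 43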